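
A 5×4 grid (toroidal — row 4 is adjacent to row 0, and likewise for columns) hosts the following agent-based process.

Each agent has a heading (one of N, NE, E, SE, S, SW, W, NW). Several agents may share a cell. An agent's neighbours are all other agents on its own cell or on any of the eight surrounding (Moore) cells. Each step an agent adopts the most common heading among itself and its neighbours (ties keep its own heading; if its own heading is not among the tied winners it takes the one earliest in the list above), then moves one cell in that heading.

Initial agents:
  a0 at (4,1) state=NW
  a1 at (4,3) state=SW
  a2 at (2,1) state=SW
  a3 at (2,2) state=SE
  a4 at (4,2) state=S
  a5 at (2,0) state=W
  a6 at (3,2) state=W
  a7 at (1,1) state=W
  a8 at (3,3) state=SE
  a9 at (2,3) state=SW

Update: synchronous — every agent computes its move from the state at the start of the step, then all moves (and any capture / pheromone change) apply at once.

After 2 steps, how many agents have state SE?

t=1: a0@(3,0):NW a1@(0,2):SW a2@(2,0):W a3@(3,3):SE a4@(0,2):S a5@(2,3):W a6@(4,1):SW a7@(1,0):W a8@(4,0):SE a9@(3,0):SE
t=2: a0@(4,1):SE a1@(1,1):SW a2@(2,3):W a3@(4,0):SE a4@(1,1):SW a5@(2,2):W a6@(0,0):SW a7@(1,3):W a8@(0,1):SE a9@(4,1):SE

4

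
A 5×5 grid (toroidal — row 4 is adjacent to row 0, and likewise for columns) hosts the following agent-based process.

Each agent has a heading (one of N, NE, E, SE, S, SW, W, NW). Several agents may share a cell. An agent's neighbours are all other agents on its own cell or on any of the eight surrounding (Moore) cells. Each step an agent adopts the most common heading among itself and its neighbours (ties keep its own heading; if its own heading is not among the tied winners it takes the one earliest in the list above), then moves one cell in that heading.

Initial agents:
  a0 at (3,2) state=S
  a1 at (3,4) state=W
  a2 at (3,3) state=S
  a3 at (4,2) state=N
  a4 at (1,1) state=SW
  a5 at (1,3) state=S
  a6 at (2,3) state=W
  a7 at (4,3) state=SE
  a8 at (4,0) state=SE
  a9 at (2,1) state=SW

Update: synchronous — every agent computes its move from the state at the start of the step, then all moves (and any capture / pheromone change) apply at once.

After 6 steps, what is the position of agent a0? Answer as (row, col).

(4, 2)

t=1: a0@(4,2):S a1@(3,3):W a2@(4,3):S a3@(0,2):S a4@(2,0):SW a5@(2,3):S a6@(3,3):S a7@(0,3):S a8@(0,1):SE a9@(3,0):SW
t=2: a0@(0,2):S a1@(4,3):S a2@(0,3):S a3@(1,2):S a4@(3,4):SW a5@(3,3):S a6@(4,3):S a7@(1,3):S a8@(1,1):S a9@(4,4):SW
t=3: a0@(1,2):S a1@(0,3):S a2@(1,3):S a3@(2,2):S a4@(4,4):S a5@(4,3):S a6@(0,3):S a7@(2,3):S a8@(2,1):S a9@(0,4):S
t=4: a0@(2,2):S a1@(1,3):S a2@(2,3):S a3@(3,2):S a4@(0,4):S a5@(0,3):S a6@(1,3):S a7@(3,3):S a8@(3,1):S a9@(1,4):S
t=5: a0@(3,2):S a1@(2,3):S a2@(3,3):S a3@(4,2):S a4@(1,4):S a5@(1,3):S a6@(2,3):S a7@(4,3):S a8@(4,1):S a9@(2,4):S
t=6: a0@(4,2):S a1@(3,3):S a2@(4,3):S a3@(0,2):S a4@(2,4):S a5@(2,3):S a6@(3,3):S a7@(0,3):S a8@(0,1):S a9@(3,4):S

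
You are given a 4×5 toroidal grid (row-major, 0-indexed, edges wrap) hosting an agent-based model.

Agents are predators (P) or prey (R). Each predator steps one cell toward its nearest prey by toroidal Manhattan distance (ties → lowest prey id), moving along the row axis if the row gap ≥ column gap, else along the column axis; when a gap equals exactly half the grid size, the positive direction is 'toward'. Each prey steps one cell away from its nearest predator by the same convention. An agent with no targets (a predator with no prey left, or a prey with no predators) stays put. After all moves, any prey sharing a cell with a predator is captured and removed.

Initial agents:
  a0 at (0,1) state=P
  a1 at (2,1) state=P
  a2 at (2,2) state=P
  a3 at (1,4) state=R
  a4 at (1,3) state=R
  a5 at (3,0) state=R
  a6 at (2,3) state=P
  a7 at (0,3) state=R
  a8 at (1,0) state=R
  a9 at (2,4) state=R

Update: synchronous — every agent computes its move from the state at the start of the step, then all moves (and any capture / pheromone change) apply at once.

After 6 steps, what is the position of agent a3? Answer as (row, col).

(3, 4)

t=1: a0@(3,1):P a1@(3,1):P a2@(1,2):P a3@(0,4):R a4@(0,3):R a5@(2,0):R a6@(1,3):P a7@(0,4):R a8@(2,0):R a9@(2,0):R
t=2: a0@(2,1):P a1@(2,1):P a2@(0,2):P a3@(3,4):R a4@(3,3):R a5@(1,0):R a6@(0,3):P a7@(3,4):R a8@(1,0):R a9@(1,0):R
t=3: a0@(1,1):P a1@(1,1):P a2@(3,2):P a3@(2,4):R a4@(2,3):R a5@(0,0):R a6@(3,3):P a7@(2,4):R a8@(0,0):R a9@(0,0):R
t=4: a0@(0,1):P a1@(0,1):P a2@(2,2):P a3@(1,4):R a4@(1,3):R a5@(3,0):R a6@(2,3):P a7@(1,4):R a8@(3,0):R a9@(3,0):R
t=5: a0@(3,1):P a1@(3,1):P a2@(1,2):P a3@(0,4):R a4@(0,3):R a5@(2,0):R a6@(1,3):P a7@(0,4):R a8@(2,0):R a9@(2,0):R
t=6: a0@(2,1):P a1@(2,1):P a2@(0,2):P a3@(3,4):R a4@(3,3):R a5@(1,0):R a6@(0,3):P a7@(3,4):R a8@(1,0):R a9@(1,0):R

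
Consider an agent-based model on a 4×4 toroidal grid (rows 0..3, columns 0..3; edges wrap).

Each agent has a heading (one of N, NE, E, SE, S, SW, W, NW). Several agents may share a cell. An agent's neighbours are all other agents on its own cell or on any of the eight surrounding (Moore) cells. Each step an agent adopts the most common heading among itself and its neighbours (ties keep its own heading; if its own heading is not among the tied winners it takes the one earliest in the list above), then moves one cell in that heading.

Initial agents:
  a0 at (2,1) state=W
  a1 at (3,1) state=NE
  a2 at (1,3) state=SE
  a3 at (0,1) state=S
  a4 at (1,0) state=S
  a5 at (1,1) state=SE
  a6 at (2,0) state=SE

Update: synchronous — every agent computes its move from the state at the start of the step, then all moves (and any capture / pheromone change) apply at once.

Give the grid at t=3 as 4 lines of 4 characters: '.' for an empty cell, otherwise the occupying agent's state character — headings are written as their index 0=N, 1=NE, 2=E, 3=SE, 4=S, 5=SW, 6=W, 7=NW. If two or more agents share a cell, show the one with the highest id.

t=1: a0@(3,2):SE a1@(2,2):NE a2@(2,0):SE a3@(1,1):S a4@(2,1):SE a5@(2,2):SE a6@(3,1):SE
t=2: a0@(0,3):SE a1@(3,3):SE a2@(3,1):SE a3@(2,2):SE a4@(3,2):SE a5@(3,3):SE a6@(0,2):SE
t=3: a0@(1,0):SE a1@(0,0):SE a2@(0,2):SE a3@(3,3):SE a4@(0,3):SE a5@(0,0):SE a6@(1,3):SE

3.33
3..3
....
...3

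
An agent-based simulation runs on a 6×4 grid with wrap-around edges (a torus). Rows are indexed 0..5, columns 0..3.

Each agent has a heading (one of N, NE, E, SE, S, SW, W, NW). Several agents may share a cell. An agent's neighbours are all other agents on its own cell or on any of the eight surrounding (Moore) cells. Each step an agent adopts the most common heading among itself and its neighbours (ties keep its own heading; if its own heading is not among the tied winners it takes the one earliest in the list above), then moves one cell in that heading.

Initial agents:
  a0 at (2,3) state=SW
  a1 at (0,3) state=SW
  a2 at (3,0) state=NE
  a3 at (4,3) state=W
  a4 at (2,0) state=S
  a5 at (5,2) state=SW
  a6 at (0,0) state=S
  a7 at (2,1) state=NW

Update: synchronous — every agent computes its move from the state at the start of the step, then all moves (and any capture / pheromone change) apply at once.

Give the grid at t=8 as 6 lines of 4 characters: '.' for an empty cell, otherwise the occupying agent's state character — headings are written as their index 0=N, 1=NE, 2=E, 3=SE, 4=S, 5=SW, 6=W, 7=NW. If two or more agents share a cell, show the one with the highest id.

....
..5.
4..5
.4..
444.
....

t=1: a0@(3,2):SW a1@(1,2):SW a2@(2,1):NE a3@(4,2):W a4@(3,0):S a5@(0,1):SW a6@(1,0):S a7@(1,0):NW
t=2: a0@(4,1):SW a1@(2,1):SW a2@(3,1):S a3@(4,1):W a4@(4,0):S a5@(1,0):SW a6@(2,0):S a7@(0,3):NW
t=3: a0@(5,1):S a1@(3,0):SW a2@(4,1):S a3@(5,1):S a4@(5,0):S a5@(2,3):SW a6@(3,0):S a7@(5,2):NW
t=4: a0@(0,1):S a1@(4,3):SW a2@(5,1):S a3@(0,1):S a4@(0,0):S a5@(3,2):SW a6@(4,0):S a7@(0,2):S
t=5: a0@(1,1):S a1@(5,2):SW a2@(0,1):S a3@(1,1):S a4@(1,0):S a5@(4,1):SW a6@(5,0):S a7@(1,2):S
t=6: a0@(2,1):S a1@(0,1):SW a2@(1,1):S a3@(2,1):S a4@(2,0):S a5@(5,0):SW a6@(0,0):S a7@(2,2):S
t=7: a0@(3,1):S a1@(1,0):SW a2@(2,1):S a3@(3,1):S a4@(3,0):S a5@(0,3):SW a6@(1,0):S a7@(3,2):S
t=8: a0@(4,1):S a1@(2,3):SW a2@(3,1):S a3@(4,1):S a4@(4,0):S a5@(1,2):SW a6@(2,0):S a7@(4,2):S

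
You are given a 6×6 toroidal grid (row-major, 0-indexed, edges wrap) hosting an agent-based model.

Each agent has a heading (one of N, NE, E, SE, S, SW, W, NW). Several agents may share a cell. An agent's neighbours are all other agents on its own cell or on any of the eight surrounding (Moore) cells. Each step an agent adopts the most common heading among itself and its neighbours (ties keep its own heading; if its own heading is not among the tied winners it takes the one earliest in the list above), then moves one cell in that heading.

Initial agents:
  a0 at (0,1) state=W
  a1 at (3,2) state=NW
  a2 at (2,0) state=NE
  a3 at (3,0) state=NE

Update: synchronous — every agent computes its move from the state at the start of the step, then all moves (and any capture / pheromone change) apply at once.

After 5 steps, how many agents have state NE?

t=1: a0@(0,0):W a1@(2,1):NW a2@(1,1):NE a3@(2,1):NE
t=2: a0@(0,5):W a1@(1,2):NE a2@(0,2):NE a3@(1,2):NE
t=3: a0@(0,4):W a1@(0,3):NE a2@(5,3):NE a3@(0,3):NE
t=4: a0@(5,5):NE a1@(5,4):NE a2@(4,4):NE a3@(5,4):NE
t=5: a0@(4,0):NE a1@(4,5):NE a2@(3,5):NE a3@(4,5):NE

4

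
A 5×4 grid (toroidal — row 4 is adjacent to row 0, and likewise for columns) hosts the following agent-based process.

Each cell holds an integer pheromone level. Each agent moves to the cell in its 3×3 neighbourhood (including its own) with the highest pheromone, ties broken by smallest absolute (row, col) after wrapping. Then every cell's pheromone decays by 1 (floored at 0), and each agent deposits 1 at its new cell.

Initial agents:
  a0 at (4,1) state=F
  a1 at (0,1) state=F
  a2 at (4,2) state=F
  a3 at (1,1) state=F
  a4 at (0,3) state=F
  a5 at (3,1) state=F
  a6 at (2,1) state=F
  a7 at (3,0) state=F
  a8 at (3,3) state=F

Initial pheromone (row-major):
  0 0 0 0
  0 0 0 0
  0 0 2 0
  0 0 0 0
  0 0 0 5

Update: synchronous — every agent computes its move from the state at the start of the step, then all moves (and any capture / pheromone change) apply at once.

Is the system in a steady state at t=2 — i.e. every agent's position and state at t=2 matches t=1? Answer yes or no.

t=1: a0@(0,0) a1@(0,0) a2@(4,3) a3@(2,2) a4@(4,3) a5@(2,2) a6@(2,2) a7@(4,3) a8@(4,3) | pheromone: 2 0 0 0 / 0 0 0 0 / 0 0 4 0 / 0 0 0 0 / 0 0 0 8
t=2: a0@(4,3) a1@(4,3) a2@(4,3) a3@(2,2) a4@(4,3) a5@(2,2) a6@(2,2) a7@(4,3) a8@(4,3) | pheromone: 1 0 0 0 / 0 0 0 0 / 0 0 6 0 / 0 0 0 0 / 0 0 0 13

no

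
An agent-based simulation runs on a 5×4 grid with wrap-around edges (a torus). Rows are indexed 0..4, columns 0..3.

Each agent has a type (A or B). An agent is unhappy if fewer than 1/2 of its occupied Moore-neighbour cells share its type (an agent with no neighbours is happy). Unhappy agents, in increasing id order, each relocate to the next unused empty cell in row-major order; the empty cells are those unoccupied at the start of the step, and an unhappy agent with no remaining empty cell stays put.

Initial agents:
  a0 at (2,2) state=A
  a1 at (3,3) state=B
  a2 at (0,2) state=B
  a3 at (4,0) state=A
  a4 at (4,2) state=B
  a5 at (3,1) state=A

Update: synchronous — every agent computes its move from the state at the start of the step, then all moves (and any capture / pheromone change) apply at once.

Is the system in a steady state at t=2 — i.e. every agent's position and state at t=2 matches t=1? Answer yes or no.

t=1: a0@(2,2):A a1@(0,0):B a2@(0,2):B a3@(4,0):A a4@(4,2):B a5@(3,1):A
t=2: a0@(2,2):A a1@(0,1):B a2@(0,2):B a3@(4,0):A a4@(4,2):B a5@(3,1):A

no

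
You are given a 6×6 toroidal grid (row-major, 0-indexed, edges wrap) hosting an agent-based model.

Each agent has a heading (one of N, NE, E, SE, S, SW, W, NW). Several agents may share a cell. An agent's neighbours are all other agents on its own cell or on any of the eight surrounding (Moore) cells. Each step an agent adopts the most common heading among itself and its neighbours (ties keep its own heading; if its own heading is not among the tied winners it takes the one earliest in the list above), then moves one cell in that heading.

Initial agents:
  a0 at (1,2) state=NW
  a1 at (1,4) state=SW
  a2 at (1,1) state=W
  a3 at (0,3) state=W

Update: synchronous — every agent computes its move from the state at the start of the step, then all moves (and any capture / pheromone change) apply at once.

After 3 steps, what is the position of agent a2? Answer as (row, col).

(1, 4)

t=1: a0@(1,1):W a1@(2,3):SW a2@(1,0):W a3@(0,2):W
t=2: a0@(1,0):W a1@(3,2):SW a2@(1,5):W a3@(0,1):W
t=3: a0@(1,5):W a1@(4,1):SW a2@(1,4):W a3@(0,0):W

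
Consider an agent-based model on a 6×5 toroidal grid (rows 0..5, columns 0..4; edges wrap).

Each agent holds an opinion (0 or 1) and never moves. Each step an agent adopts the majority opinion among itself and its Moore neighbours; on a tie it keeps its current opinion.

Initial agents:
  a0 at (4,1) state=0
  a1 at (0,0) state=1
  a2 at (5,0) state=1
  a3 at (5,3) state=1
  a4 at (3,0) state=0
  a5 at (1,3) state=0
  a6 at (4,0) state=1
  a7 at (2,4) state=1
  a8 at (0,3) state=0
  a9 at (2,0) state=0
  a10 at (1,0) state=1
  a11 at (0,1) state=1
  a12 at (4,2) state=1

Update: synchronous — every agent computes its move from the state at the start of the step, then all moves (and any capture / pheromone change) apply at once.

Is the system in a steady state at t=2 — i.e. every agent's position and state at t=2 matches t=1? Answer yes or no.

yes

t=1: a0@(4,1):1 a1@(0,0):1 a2@(5,0):1 a3@(5,3):1 a4@(3,0):0 a5@(1,3):0 a6@(4,0):1 a7@(2,4):0 a8@(0,3):0 a9@(2,0):0 a10@(1,0):1 a11@(0,1):1 a12@(4,2):1
t=2: (unchanged — steady state)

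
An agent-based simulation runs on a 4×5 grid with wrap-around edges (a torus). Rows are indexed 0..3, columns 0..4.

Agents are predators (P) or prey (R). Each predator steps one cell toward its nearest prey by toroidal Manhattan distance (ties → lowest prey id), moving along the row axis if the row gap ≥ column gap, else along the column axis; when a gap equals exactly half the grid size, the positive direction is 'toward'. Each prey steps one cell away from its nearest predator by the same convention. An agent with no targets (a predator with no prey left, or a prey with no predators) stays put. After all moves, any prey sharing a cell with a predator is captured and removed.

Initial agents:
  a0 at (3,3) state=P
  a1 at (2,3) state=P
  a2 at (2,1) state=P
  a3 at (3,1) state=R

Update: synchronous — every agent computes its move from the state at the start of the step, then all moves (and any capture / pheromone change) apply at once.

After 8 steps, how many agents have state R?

t=1: a0@(3,2):P a1@(2,2):P a2@(3,1):P a3@(0,1):R
t=2: a0@(0,2):P a1@(3,2):P a2@(0,1):P a3@(1,1):R
t=3: a0@(1,2):P a1@(0,2):P a2@(1,1):P a3@(2,1):R
t=4: a0@(2,2):P a1@(1,2):P a2@(2,1):P a3@(3,1):R
t=5: a0@(3,2):P a1@(2,2):P a2@(3,1):P a3@(0,1):R
t=6: a0@(0,2):P a1@(3,2):P a2@(0,1):P a3@(1,1):R
t=7: a0@(1,2):P a1@(0,2):P a2@(1,1):P a3@(2,1):R
t=8: a0@(2,2):P a1@(1,2):P a2@(2,1):P a3@(3,1):R

1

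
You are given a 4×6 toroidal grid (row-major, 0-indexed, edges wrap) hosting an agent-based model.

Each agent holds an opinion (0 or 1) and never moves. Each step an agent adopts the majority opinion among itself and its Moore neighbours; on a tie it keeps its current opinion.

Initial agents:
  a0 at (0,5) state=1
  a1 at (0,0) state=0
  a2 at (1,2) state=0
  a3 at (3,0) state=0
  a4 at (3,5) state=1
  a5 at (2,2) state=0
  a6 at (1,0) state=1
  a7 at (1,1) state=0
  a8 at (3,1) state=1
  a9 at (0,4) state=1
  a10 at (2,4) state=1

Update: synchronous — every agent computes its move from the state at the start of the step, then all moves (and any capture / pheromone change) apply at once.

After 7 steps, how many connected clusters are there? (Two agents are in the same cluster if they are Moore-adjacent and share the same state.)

2

t=1: a0@(0,5):1 a1@(0,0):1 a2@(1,2):0 a3@(3,0):1 a4@(3,5):1 a5@(2,2):0 a6@(1,0):1 a7@(1,1):0 a8@(3,1):0 a9@(0,4):1 a10@(2,4):1
t=2: (unchanged — steady state)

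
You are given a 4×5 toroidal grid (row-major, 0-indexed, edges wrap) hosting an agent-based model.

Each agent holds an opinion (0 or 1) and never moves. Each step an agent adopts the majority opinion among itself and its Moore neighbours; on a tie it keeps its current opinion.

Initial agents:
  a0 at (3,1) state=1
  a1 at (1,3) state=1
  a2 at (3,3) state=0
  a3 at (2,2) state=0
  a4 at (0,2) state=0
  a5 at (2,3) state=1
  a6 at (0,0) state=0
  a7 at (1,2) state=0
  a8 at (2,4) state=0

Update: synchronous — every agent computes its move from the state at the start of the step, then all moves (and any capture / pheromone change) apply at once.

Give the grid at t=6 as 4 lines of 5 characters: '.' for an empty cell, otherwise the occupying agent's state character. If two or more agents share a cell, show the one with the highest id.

0.0..
..00.
..000
.0.0.

t=1: a0@(3,1):0 a1@(1,3):0 a2@(3,3):0 a3@(2,2):0 a4@(0,2):0 a5@(2,3):0 a6@(0,0):0 a7@(1,2):0 a8@(2,4):0
t=2: (unchanged — steady state)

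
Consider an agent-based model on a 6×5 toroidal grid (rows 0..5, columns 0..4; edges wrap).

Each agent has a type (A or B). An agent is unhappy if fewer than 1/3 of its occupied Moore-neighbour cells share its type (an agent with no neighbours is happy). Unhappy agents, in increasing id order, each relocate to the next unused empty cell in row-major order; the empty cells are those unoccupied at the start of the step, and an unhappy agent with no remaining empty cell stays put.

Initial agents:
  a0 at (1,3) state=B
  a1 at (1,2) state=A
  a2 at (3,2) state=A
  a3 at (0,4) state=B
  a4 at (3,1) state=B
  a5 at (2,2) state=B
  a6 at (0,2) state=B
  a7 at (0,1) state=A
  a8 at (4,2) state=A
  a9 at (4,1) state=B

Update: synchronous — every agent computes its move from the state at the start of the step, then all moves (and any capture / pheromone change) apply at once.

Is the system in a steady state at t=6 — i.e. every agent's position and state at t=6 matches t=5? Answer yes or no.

yes

t=1: a0@(1,3):B a1@(0,0):A a2@(0,3):A a3@(0,4):B a4@(3,1):B a5@(2,2):B a6@(0,2):B a7@(0,1):A a8@(4,2):A a9@(4,1):B
t=2: a0@(1,3):B a1@(0,0):A a2@(1,0):A a3@(0,4):B a4@(3,1):B a5@(2,2):B a6@(0,2):B a7@(0,1):A a8@(1,1):A a9@(4,1):B
t=3: (unchanged — steady state)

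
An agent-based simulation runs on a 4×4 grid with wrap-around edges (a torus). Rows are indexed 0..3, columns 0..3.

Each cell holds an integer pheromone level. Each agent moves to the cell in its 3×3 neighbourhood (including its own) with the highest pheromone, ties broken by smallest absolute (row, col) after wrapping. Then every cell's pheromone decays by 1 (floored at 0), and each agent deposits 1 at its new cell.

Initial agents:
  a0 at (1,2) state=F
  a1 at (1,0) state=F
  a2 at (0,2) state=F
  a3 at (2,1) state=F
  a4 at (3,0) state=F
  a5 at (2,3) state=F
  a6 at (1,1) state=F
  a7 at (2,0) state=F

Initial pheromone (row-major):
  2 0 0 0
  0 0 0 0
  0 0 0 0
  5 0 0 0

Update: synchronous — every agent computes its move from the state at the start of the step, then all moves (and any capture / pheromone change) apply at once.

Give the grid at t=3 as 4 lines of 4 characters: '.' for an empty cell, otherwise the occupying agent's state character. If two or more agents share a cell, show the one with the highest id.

t=1: a0@(0,1) a1@(0,0) a2@(0,1) a3@(3,0) a4@(3,0) a5@(3,0) a6@(0,0) a7@(3,0) | pheromone: 3 2 0 0 / 0 0 0 0 / 0 0 0 0 / 8 0 0 0
t=2: a0@(3,0) a1@(3,0) a2@(3,0) a3@(3,0) a4@(3,0) a5@(3,0) a6@(3,0) a7@(3,0) | pheromone: 2 1 0 0 / 0 0 0 0 / 0 0 0 0 / 15 0 0 0
t=3: a0@(3,0) a1@(3,0) a2@(3,0) a3@(3,0) a4@(3,0) a5@(3,0) a6@(3,0) a7@(3,0) | pheromone: 1 0 0 0 / 0 0 0 0 / 0 0 0 0 / 22 0 0 0

....
....
....
F...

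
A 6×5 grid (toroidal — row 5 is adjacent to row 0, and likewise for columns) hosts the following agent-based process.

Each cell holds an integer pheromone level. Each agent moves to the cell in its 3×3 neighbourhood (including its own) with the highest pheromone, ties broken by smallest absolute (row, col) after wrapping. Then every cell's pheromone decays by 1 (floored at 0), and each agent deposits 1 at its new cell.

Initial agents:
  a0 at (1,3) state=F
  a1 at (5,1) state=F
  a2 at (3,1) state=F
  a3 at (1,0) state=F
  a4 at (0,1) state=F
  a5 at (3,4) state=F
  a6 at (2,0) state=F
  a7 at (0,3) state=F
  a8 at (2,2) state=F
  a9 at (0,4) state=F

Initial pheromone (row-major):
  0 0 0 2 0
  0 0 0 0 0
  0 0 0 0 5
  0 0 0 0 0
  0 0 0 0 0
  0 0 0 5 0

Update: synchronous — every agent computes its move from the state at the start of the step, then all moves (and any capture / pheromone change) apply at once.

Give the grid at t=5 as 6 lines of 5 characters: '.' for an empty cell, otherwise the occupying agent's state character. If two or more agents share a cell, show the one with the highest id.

t=1: a0@(2,4) a1@(0,0) a2@(2,0) a3@(2,4) a4@(0,0) a5@(2,4) a6@(2,4) a7@(5,3) a8@(1,1) a9@(5,3) | pheromone: 2 0 0 1 0 / 0 1 0 0 0 / 1 0 0 0 8 / 0 0 0 0 0 / 0 0 0 0 0 / 0 0 0 6 0
t=2: a0@(2,4) a1@(0,0) a2@(2,4) a3@(2,4) a4@(0,0) a5@(2,4) a6@(2,4) a7@(5,3) a8@(0,0) a9@(5,3) | pheromone: 4 0 0 0 0 / 0 0 0 0 0 / 0 0 0 0 12 / 0 0 0 0 0 / 0 0 0 0 0 / 0 0 0 7 0
t=3: a0@(2,4) a1@(0,0) a2@(2,4) a3@(2,4) a4@(0,0) a5@(2,4) a6@(2,4) a7@(5,3) a8@(0,0) a9@(5,3) | pheromone: 6 0 0 0 0 / 0 0 0 0 0 / 0 0 0 0 16 / 0 0 0 0 0 / 0 0 0 0 0 / 0 0 0 8 0
t=4: a0@(2,4) a1@(0,0) a2@(2,4) a3@(2,4) a4@(0,0) a5@(2,4) a6@(2,4) a7@(5,3) a8@(0,0) a9@(5,3) | pheromone: 8 0 0 0 0 / 0 0 0 0 0 / 0 0 0 0 20 / 0 0 0 0 0 / 0 0 0 0 0 / 0 0 0 9 0
t=5: a0@(2,4) a1@(0,0) a2@(2,4) a3@(2,4) a4@(0,0) a5@(2,4) a6@(2,4) a7@(5,3) a8@(0,0) a9@(5,3) | pheromone: 10 0 0 0 0 / 0 0 0 0 0 / 0 0 0 0 24 / 0 0 0 0 0 / 0 0 0 0 0 / 0 0 0 10 0

F....
.....
....F
.....
.....
...F.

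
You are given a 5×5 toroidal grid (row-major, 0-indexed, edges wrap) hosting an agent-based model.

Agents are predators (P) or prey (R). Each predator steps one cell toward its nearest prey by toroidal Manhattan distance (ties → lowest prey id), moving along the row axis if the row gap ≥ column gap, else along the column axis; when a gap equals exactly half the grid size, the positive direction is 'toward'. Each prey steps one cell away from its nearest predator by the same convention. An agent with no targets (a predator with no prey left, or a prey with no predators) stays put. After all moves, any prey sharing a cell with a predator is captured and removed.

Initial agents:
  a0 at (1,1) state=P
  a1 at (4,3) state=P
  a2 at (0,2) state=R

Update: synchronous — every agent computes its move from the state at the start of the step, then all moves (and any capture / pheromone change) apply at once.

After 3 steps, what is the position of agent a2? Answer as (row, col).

t=1: a0@(0,1):P a1@(0,3):P a2@(4,2):R
t=2: a0@(4,1):P a1@(4,3):P a2@(3,2):R
t=3: a0@(3,1):P a1@(3,3):P a2@(2,2):R

(2, 2)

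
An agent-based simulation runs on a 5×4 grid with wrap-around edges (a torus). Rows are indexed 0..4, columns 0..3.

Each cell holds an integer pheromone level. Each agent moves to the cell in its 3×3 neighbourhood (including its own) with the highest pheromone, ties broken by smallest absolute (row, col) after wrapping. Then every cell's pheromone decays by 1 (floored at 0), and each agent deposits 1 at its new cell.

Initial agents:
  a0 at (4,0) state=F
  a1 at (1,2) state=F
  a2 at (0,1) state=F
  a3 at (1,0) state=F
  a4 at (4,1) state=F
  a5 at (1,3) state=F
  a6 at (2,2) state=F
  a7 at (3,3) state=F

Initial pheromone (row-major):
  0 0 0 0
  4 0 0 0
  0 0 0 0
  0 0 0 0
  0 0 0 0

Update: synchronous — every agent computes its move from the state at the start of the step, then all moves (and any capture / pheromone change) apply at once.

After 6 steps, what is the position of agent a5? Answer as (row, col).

(1, 0)

t=1: a0@(0,0) a1@(0,1) a2@(1,0) a3@(1,0) a4@(0,0) a5@(1,0) a6@(1,1) a7@(2,0) | pheromone: 2 1 0 0 / 6 1 0 0 / 1 0 0 0 / 0 0 0 0 / 0 0 0 0
t=2: a0@(1,0) a1@(1,0) a2@(1,0) a3@(1,0) a4@(1,0) a5@(1,0) a6@(1,0) a7@(1,0) | pheromone: 1 0 0 0 / 13 0 0 0 / 0 0 0 0 / 0 0 0 0 / 0 0 0 0
t=3: a0@(1,0) a1@(1,0) a2@(1,0) a3@(1,0) a4@(1,0) a5@(1,0) a6@(1,0) a7@(1,0) | pheromone: 0 0 0 0 / 20 0 0 0 / 0 0 0 0 / 0 0 0 0 / 0 0 0 0
t=4: a0@(1,0) a1@(1,0) a2@(1,0) a3@(1,0) a4@(1,0) a5@(1,0) a6@(1,0) a7@(1,0) | pheromone: 0 0 0 0 / 27 0 0 0 / 0 0 0 0 / 0 0 0 0 / 0 0 0 0
t=5: a0@(1,0) a1@(1,0) a2@(1,0) a3@(1,0) a4@(1,0) a5@(1,0) a6@(1,0) a7@(1,0) | pheromone: 0 0 0 0 / 34 0 0 0 / 0 0 0 0 / 0 0 0 0 / 0 0 0 0
t=6: a0@(1,0) a1@(1,0) a2@(1,0) a3@(1,0) a4@(1,0) a5@(1,0) a6@(1,0) a7@(1,0) | pheromone: 0 0 0 0 / 41 0 0 0 / 0 0 0 0 / 0 0 0 0 / 0 0 0 0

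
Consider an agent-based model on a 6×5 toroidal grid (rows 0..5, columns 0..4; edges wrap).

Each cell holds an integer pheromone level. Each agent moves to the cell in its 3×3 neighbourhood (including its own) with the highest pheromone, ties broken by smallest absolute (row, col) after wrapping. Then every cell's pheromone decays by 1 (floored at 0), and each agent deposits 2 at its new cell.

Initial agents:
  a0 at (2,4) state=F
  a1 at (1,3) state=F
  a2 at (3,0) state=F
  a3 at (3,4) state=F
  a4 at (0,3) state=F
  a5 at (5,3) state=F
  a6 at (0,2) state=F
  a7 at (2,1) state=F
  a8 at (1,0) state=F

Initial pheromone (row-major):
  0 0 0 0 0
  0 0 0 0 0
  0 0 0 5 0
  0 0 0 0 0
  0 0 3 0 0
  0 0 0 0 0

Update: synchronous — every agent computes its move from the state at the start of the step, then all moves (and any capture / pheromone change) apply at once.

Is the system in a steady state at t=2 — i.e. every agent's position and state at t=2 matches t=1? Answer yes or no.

t=1: a0@(2,3) a1@(2,3) a2@(2,0) a3@(2,3) a4@(0,2) a5@(4,2) a6@(0,1) a7@(1,0) a8@(0,0) | pheromone: 2 2 2 0 0 / 2 0 0 0 0 / 2 0 0 10 0 / 0 0 0 0 0 / 0 0 4 0 0 / 0 0 0 0 0
t=2: a0@(2,3) a1@(2,3) a2@(1,0) a3@(2,3) a4@(0,1) a5@(4,2) a6@(0,0) a7@(0,0) a8@(0,0) | pheromone: 7 3 1 0 0 / 3 0 0 0 0 / 1 0 0 15 0 / 0 0 0 0 0 / 0 0 5 0 0 / 0 0 0 0 0

no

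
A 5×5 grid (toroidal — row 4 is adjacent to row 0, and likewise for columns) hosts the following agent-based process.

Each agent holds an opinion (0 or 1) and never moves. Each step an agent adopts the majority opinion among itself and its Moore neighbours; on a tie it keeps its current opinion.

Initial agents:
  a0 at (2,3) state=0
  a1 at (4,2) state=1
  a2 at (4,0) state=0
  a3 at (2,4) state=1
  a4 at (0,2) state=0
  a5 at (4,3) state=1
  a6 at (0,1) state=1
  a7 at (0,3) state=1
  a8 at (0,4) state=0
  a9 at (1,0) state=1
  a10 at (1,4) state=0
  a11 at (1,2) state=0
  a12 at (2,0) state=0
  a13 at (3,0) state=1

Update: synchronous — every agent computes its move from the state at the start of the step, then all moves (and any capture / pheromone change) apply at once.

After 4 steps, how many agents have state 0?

t=1: a0@(2,3):0 a1@(4,2):1 a2@(4,0):0 a3@(2,4):1 a4@(0,2):1 a5@(4,3):1 a6@(0,1):1 a7@(0,3):0 a8@(0,4):0 a9@(1,0):1 a10@(1,4):0 a11@(1,2):0 a12@(2,0):1 a13@(3,0):1
t=2: (unchanged — steady state)

6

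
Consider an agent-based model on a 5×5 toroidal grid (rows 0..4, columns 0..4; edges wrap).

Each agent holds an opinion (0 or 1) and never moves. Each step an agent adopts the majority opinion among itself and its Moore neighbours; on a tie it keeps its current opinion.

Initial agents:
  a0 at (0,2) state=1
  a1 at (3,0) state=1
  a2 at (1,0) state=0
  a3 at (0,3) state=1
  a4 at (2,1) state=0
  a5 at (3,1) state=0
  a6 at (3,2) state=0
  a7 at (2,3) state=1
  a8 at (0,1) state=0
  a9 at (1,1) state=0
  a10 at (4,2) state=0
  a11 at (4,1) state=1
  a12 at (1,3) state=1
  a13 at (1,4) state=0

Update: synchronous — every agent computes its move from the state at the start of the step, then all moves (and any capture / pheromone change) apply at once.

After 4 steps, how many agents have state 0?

t=1: a0@(0,2):1 a1@(3,0):1 a2@(1,0):0 a3@(0,3):1 a4@(2,1):0 a5@(3,1):0 a6@(3,2):0 a7@(2,3):1 a8@(0,1):0 a9@(1,1):0 a10@(4,2):0 a11@(4,1):0 a12@(1,3):1 a13@(1,4):1
t=2: a0@(0,2):0 a1@(3,0):0 a2@(1,0):0 a3@(0,3):1 a4@(2,1):0 a5@(3,1):0 a6@(3,2):0 a7@(2,3):1 a8@(0,1):0 a9@(1,1):0 a10@(4,2):0 a11@(4,1):0 a12@(1,3):1 a13@(1,4):1
t=3: (unchanged — steady state)

10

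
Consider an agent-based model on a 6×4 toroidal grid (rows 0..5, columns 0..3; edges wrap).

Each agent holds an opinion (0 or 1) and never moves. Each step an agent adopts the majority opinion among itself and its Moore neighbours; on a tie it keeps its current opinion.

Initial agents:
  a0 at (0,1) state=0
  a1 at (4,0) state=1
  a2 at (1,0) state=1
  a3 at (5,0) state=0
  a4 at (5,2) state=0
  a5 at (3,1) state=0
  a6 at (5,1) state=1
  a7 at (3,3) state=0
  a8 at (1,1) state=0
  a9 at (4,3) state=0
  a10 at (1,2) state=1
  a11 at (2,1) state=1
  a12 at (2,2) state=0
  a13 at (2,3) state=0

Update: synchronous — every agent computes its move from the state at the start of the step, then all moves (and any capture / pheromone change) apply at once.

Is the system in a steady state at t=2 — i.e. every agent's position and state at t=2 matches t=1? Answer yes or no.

no

t=1: a0@(0,1):0 a1@(4,0):0 a2@(1,0):0 a3@(5,0):0 a4@(5,2):0 a5@(3,1):0 a6@(5,1):0 a7@(3,3):0 a8@(1,1):0 a9@(4,3):0 a10@(1,2):0 a11@(2,1):1 a12@(2,2):0 a13@(2,3):0
t=2: a0@(0,1):0 a1@(4,0):0 a2@(1,0):0 a3@(5,0):0 a4@(5,2):0 a5@(3,1):0 a6@(5,1):0 a7@(3,3):0 a8@(1,1):0 a9@(4,3):0 a10@(1,2):0 a11@(2,1):0 a12@(2,2):0 a13@(2,3):0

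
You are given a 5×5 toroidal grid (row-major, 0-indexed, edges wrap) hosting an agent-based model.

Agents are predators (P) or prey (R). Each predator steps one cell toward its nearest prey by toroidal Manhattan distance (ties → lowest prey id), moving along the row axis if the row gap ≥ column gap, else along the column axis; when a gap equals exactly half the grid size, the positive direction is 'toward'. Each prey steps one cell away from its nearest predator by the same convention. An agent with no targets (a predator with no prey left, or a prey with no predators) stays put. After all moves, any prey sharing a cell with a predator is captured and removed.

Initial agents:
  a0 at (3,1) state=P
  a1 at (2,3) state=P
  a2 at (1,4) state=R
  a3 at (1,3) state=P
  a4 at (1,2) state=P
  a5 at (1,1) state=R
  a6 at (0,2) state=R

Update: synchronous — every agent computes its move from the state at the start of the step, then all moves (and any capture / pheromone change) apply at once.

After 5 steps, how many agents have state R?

t=1: a0@(2,1):P a1@(1,3):P a2@(1,0):R a3@(1,4):P a4@(1,1):P a5@(1,0):R a6@(4,2):R
t=2: a0@(1,1):P a1@(1,4):P a3@(1,0):P a4@(1,0):P a6@(0,2):R
t=3: a0@(0,1):P a1@(1,3):P a3@(1,1):P a4@(1,1):P a6@(4,2):R
t=4: a0@(4,1):P a1@(0,3):P a3@(0,1):P a4@(0,1):P a6@(3,2):R
t=5: a0@(3,1):P a1@(4,3):P a3@(4,1):P a4@(4,1):P a6@(2,2):R

1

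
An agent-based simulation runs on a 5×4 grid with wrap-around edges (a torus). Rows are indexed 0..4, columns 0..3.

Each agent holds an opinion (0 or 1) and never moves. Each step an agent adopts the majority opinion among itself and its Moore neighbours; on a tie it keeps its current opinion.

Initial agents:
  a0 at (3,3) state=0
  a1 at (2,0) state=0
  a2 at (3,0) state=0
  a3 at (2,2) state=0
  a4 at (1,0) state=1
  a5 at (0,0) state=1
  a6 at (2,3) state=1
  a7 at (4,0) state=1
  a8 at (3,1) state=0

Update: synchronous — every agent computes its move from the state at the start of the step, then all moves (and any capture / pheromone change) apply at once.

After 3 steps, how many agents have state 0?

7

t=1: a0@(3,3):0 a1@(2,0):0 a2@(3,0):0 a3@(2,2):0 a4@(1,0):1 a5@(0,0):1 a6@(2,3):0 a7@(4,0):0 a8@(3,1):0
t=2: (unchanged — steady state)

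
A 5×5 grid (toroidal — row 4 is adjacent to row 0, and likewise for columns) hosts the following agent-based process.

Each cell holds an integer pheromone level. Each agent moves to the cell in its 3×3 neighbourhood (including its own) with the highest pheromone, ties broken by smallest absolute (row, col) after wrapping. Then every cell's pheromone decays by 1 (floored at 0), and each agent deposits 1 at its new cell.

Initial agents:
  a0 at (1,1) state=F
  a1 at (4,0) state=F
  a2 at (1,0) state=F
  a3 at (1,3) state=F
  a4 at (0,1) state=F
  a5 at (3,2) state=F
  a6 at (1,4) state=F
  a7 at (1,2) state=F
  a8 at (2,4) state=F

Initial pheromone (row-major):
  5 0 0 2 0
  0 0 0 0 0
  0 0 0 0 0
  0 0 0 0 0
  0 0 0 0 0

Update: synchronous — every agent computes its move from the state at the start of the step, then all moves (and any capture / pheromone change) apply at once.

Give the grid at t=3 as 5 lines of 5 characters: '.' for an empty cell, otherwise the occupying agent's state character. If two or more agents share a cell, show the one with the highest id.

t=1: a0@(0,0) a1@(0,0) a2@(0,0) a3@(0,3) a4@(0,0) a5@(2,1) a6@(0,0) a7@(0,3) a8@(1,0) | pheromone: 9 0 0 3 0 / 1 0 0 0 0 / 0 1 0 0 0 / 0 0 0 0 0 / 0 0 0 0 0
t=2: a0@(0,0) a1@(0,0) a2@(0,0) a3@(0,3) a4@(0,0) a5@(1,0) a6@(0,0) a7@(0,3) a8@(0,0) | pheromone: 14 0 0 4 0 / 1 0 0 0 0 / 0 0 0 0 0 / 0 0 0 0 0 / 0 0 0 0 0
t=3: a0@(0,0) a1@(0,0) a2@(0,0) a3@(0,3) a4@(0,0) a5@(0,0) a6@(0,0) a7@(0,3) a8@(0,0) | pheromone: 20 0 0 5 0 / 0 0 0 0 0 / 0 0 0 0 0 / 0 0 0 0 0 / 0 0 0 0 0

F..F.
.....
.....
.....
.....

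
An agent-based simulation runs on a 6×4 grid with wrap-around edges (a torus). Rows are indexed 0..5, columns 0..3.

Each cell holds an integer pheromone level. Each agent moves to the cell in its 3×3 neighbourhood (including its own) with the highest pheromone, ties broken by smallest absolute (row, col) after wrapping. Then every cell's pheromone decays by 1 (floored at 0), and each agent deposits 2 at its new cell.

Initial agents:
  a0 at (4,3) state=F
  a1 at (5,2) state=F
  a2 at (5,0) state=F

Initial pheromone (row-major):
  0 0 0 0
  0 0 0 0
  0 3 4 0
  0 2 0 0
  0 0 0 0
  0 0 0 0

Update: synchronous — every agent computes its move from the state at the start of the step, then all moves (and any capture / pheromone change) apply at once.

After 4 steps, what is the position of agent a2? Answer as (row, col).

t=1: a0@(3,0) a1@(0,1) a2@(0,0) | pheromone: 2 2 0 0 / 0 0 0 0 / 0 2 3 0 / 2 1 0 0 / 0 0 0 0 / 0 0 0 0
t=2: a0@(2,1) a1@(0,0) a2@(0,0) | pheromone: 5 1 0 0 / 0 0 0 0 / 0 3 2 0 / 1 0 0 0 / 0 0 0 0 / 0 0 0 0
t=3: a0@(2,1) a1@(0,0) a2@(0,0) | pheromone: 8 0 0 0 / 0 0 0 0 / 0 4 1 0 / 0 0 0 0 / 0 0 0 0 / 0 0 0 0
t=4: a0@(2,1) a1@(0,0) a2@(0,0) | pheromone: 11 0 0 0 / 0 0 0 0 / 0 5 0 0 / 0 0 0 0 / 0 0 0 0 / 0 0 0 0

(0, 0)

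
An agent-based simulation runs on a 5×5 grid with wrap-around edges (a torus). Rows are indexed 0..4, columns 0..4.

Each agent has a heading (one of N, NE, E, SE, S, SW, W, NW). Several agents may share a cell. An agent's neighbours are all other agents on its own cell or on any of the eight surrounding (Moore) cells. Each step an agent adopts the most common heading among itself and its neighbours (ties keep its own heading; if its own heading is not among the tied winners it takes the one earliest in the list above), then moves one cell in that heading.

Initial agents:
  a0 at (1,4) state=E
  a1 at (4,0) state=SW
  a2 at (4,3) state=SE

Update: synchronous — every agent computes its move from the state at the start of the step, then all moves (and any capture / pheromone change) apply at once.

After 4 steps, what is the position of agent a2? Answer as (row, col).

(3, 2)

t=1: a0@(1,0):E a1@(0,4):SW a2@(0,4):SE
t=2: a0@(1,1):E a1@(1,3):SW a2@(1,0):SE
t=3: a0@(1,2):E a1@(2,2):SW a2@(2,1):SE
t=4: a0@(1,3):E a1@(3,1):SW a2@(3,2):SE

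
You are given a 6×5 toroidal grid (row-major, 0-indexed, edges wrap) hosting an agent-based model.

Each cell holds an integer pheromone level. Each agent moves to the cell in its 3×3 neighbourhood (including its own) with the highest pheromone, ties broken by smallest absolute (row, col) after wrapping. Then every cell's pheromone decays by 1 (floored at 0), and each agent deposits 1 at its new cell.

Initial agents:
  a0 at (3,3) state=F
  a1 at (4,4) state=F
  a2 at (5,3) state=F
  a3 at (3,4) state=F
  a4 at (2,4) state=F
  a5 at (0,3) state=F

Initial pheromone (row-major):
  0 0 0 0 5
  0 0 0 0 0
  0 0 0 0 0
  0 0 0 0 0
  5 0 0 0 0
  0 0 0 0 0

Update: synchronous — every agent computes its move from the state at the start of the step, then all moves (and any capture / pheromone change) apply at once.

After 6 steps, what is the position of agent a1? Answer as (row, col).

t=1: a0@(2,2) a1@(4,0) a2@(0,4) a3@(4,0) a4@(1,0) a5@(0,4) | pheromone: 0 0 0 0 6 / 1 0 0 0 0 / 0 0 1 0 0 / 0 0 0 0 0 / 6 0 0 0 0 / 0 0 0 0 0
t=2: a0@(2,2) a1@(4,0) a2@(0,4) a3@(4,0) a4@(0,4) a5@(0,4) | pheromone: 0 0 0 0 8 / 0 0 0 0 0 / 0 0 1 0 0 / 0 0 0 0 0 / 7 0 0 0 0 / 0 0 0 0 0
t=3: a0@(2,2) a1@(4,0) a2@(0,4) a3@(4,0) a4@(0,4) a5@(0,4) | pheromone: 0 0 0 0 10 / 0 0 0 0 0 / 0 0 1 0 0 / 0 0 0 0 0 / 8 0 0 0 0 / 0 0 0 0 0
t=4: a0@(2,2) a1@(4,0) a2@(0,4) a3@(4,0) a4@(0,4) a5@(0,4) | pheromone: 0 0 0 0 12 / 0 0 0 0 0 / 0 0 1 0 0 / 0 0 0 0 0 / 9 0 0 0 0 / 0 0 0 0 0
t=5: a0@(2,2) a1@(4,0) a2@(0,4) a3@(4,0) a4@(0,4) a5@(0,4) | pheromone: 0 0 0 0 14 / 0 0 0 0 0 / 0 0 1 0 0 / 0 0 0 0 0 / 10 0 0 0 0 / 0 0 0 0 0
t=6: a0@(2,2) a1@(4,0) a2@(0,4) a3@(4,0) a4@(0,4) a5@(0,4) | pheromone: 0 0 0 0 16 / 0 0 0 0 0 / 0 0 1 0 0 / 0 0 0 0 0 / 11 0 0 0 0 / 0 0 0 0 0

(4, 0)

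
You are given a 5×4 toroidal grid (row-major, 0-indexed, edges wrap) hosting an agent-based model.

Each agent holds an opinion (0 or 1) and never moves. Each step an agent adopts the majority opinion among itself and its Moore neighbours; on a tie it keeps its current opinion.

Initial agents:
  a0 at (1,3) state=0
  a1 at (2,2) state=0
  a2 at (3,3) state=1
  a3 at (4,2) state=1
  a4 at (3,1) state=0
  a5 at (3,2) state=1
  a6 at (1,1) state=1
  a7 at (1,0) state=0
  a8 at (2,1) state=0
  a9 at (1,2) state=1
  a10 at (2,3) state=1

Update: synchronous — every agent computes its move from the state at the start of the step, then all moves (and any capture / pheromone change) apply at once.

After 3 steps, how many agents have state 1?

9

t=1: a0@(1,3):0 a1@(2,2):1 a2@(3,3):1 a3@(4,2):1 a4@(3,1):0 a5@(3,2):1 a6@(1,1):0 a7@(1,0):0 a8@(2,1):0 a9@(1,2):1 a10@(2,3):1
t=2: a0@(1,3):1 a1@(2,2):1 a2@(3,3):1 a3@(4,2):1 a4@(3,1):1 a5@(3,2):1 a6@(1,1):0 a7@(1,0):0 a8@(2,1):0 a9@(1,2):1 a10@(2,3):1
t=3: a0@(1,3):1 a1@(2,2):1 a2@(3,3):1 a3@(4,2):1 a4@(3,1):1 a5@(3,2):1 a6@(1,1):0 a7@(1,0):0 a8@(2,1):1 a9@(1,2):1 a10@(2,3):1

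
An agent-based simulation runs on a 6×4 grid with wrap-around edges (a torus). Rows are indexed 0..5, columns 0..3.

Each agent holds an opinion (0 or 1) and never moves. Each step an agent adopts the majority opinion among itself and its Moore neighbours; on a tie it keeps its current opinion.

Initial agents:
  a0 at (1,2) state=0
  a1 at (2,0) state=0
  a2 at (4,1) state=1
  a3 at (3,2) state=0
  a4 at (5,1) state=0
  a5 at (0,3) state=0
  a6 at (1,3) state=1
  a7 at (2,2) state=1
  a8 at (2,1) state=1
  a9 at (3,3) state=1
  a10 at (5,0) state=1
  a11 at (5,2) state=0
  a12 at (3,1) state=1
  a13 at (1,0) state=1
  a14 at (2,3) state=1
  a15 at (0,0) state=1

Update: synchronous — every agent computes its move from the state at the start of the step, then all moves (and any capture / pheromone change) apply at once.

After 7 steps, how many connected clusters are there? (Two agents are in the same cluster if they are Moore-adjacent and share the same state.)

t=1: a0@(1,2):1 a1@(2,0):1 a2@(4,1):1 a3@(3,2):1 a4@(5,1):1 a5@(0,3):1 a6@(1,3):1 a7@(2,2):1 a8@(2,1):1 a9@(3,3):1 a10@(5,0):1 a11@(5,2):0 a12@(3,1):1 a13@(1,0):1 a14@(2,3):1 a15@(0,0):1
t=2: a0@(1,2):1 a1@(2,0):1 a2@(4,1):1 a3@(3,2):1 a4@(5,1):1 a5@(0,3):1 a6@(1,3):1 a7@(2,2):1 a8@(2,1):1 a9@(3,3):1 a10@(5,0):1 a11@(5,2):1 a12@(3,1):1 a13@(1,0):1 a14@(2,3):1 a15@(0,0):1
t=3: (unchanged — steady state)

1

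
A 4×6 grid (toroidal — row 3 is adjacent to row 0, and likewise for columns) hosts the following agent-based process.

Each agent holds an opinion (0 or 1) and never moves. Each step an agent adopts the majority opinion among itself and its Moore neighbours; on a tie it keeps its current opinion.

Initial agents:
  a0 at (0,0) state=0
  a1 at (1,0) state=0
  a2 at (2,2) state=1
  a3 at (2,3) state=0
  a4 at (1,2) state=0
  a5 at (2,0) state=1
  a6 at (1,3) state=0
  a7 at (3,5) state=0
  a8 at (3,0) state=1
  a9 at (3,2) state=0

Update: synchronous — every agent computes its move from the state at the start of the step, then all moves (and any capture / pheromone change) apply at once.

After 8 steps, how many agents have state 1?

2

t=1: a0@(0,0):0 a1@(1,0):0 a2@(2,2):0 a3@(2,3):0 a4@(1,2):0 a5@(2,0):1 a6@(1,3):0 a7@(3,5):0 a8@(3,0):1 a9@(3,2):0
t=2: (unchanged — steady state)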